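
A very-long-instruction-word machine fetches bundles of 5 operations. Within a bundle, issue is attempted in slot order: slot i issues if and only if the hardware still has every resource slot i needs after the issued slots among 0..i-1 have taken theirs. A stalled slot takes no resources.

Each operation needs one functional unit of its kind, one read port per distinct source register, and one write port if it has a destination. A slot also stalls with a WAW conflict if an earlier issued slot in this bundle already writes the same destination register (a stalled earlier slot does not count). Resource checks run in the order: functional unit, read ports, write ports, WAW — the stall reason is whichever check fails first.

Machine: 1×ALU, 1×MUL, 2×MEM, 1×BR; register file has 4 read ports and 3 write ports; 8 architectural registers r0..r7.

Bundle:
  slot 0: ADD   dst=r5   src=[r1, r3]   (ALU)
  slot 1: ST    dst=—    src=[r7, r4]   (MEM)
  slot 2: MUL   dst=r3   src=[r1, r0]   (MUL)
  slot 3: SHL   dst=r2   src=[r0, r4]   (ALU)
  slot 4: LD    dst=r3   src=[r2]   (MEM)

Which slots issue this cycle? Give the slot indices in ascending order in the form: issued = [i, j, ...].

issued = [0, 1]

slot 0 (ALU): ISSUE — free A0,Mu1,Ld2,B1 rp2 wp2
slot 1 (MEM): ISSUE — free A0,Mu1,Ld1,B1 rp0 wp2
slot 2 (MUL): stall RD_PORT — free A0,Mu1,Ld1,B1 rp0 wp2
slot 3 (ALU): stall FU — free A0,Mu1,Ld1,B1 rp0 wp2
slot 4 (MEM): stall RD_PORT — free A0,Mu1,Ld1,B1 rp0 wp2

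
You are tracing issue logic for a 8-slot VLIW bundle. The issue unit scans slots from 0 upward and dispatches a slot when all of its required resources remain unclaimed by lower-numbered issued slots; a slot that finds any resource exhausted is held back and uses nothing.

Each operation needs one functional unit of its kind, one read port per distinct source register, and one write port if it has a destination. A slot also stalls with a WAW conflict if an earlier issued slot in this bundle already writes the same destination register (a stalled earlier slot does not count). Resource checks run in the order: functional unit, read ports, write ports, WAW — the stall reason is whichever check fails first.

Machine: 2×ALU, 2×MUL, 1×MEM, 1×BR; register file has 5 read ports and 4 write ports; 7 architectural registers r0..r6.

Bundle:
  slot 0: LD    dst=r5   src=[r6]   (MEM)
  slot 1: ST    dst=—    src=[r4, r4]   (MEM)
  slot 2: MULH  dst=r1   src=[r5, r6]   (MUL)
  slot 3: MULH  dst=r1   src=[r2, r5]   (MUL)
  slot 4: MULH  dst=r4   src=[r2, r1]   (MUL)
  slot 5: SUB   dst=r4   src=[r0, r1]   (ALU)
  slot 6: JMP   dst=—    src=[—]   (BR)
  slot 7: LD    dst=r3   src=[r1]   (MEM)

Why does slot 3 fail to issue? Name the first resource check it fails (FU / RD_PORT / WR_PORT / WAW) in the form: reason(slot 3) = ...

reason(slot 3) = WAW

slot 0 (MEM): ISSUE — free A2,Mu2,Ld0,B1 rp4 wp3
slot 1 (MEM): stall FU — free A2,Mu2,Ld0,B1 rp4 wp3
slot 2 (MUL): ISSUE — free A2,Mu1,Ld0,B1 rp2 wp2
slot 3 (MUL): stall WAW — free A2,Mu1,Ld0,B1 rp2 wp2
slot 4 (MUL): ISSUE — free A2,Mu0,Ld0,B1 rp0 wp1
slot 5 (ALU): stall RD_PORT — free A2,Mu0,Ld0,B1 rp0 wp1
slot 6 (BR): ISSUE — free A2,Mu0,Ld0,B0 rp0 wp1
slot 7 (MEM): stall FU — free A2,Mu0,Ld0,B0 rp0 wp1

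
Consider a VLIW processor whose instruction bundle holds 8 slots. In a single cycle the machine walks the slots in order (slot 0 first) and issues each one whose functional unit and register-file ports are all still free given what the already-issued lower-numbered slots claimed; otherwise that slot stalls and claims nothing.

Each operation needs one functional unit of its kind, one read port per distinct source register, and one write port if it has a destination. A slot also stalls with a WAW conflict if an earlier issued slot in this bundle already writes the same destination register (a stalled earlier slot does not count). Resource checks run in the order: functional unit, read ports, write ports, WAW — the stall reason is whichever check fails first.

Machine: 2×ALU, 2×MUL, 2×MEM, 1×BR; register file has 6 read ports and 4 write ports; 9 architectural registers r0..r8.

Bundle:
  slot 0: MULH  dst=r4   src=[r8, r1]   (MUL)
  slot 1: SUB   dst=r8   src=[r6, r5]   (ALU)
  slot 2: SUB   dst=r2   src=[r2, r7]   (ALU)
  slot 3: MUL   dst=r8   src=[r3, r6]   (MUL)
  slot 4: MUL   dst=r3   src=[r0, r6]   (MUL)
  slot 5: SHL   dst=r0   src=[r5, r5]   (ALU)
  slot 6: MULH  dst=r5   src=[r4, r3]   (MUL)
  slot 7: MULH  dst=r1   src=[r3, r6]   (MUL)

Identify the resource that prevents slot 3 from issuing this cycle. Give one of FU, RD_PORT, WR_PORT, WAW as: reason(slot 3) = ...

[0] MUL needs rd=2 wr=1: ok; after: ALU=2 MUL=1 MEM=2 BR=1, R=4, W=3
[1] ALU needs rd=2 wr=1: ok; after: ALU=1 MUL=1 MEM=2 BR=1, R=2, W=2
[2] ALU needs rd=2 wr=1: ok; after: ALU=0 MUL=1 MEM=2 BR=1, R=0, W=1
[3] MUL needs rd=2 wr=1: RD_PORT; after: ALU=0 MUL=1 MEM=2 BR=1, R=0, W=1
[4] MUL needs rd=2 wr=1: RD_PORT; after: ALU=0 MUL=1 MEM=2 BR=1, R=0, W=1
[5] ALU needs rd=1 wr=1: FU; after: ALU=0 MUL=1 MEM=2 BR=1, R=0, W=1
[6] MUL needs rd=2 wr=1: RD_PORT; after: ALU=0 MUL=1 MEM=2 BR=1, R=0, W=1
[7] MUL needs rd=2 wr=1: RD_PORT; after: ALU=0 MUL=1 MEM=2 BR=1, R=0, W=1

reason(slot 3) = RD_PORT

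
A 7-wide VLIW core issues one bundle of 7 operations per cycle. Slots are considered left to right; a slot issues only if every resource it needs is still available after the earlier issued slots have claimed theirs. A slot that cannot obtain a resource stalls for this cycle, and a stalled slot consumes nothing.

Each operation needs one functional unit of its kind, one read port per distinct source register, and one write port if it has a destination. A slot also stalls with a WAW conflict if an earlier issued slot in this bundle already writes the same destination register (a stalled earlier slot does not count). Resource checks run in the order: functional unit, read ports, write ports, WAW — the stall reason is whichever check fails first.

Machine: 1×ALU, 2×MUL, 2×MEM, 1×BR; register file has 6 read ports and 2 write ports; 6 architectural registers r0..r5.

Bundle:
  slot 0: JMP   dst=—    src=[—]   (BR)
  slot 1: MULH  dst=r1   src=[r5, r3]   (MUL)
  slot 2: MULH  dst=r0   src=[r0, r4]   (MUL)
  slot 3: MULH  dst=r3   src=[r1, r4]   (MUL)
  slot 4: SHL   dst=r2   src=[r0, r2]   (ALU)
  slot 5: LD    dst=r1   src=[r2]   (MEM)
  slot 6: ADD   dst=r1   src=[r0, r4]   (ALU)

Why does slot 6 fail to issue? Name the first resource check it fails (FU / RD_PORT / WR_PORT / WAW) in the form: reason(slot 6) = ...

slot 0 (BR): ISSUE — free A1,Mu2,Ld2,B0 rp6 wp2
slot 1 (MUL): ISSUE — free A1,Mu1,Ld2,B0 rp4 wp1
slot 2 (MUL): ISSUE — free A1,Mu0,Ld2,B0 rp2 wp0
slot 3 (MUL): stall FU — free A1,Mu0,Ld2,B0 rp2 wp0
slot 4 (ALU): stall WR_PORT — free A1,Mu0,Ld2,B0 rp2 wp0
slot 5 (MEM): stall WR_PORT — free A1,Mu0,Ld2,B0 rp2 wp0
slot 6 (ALU): stall WR_PORT — free A1,Mu0,Ld2,B0 rp2 wp0

reason(slot 6) = WR_PORT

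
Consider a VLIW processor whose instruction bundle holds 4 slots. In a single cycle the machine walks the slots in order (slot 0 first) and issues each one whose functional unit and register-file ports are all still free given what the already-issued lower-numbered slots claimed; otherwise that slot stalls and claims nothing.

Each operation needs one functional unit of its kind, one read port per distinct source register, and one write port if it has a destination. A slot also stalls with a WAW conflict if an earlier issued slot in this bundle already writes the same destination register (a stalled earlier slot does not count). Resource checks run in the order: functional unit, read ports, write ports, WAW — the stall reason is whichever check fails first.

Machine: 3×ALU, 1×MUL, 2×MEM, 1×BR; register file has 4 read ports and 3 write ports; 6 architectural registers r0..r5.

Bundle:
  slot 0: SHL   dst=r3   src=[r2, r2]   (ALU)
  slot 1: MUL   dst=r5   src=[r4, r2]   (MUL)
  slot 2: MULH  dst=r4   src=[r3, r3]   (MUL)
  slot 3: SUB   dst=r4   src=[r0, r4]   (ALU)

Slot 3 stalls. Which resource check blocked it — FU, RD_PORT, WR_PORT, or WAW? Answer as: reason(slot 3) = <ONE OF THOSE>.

reason(slot 3) = RD_PORT

  0. ALU→r3 ⇒ go  {2A/1Mu/2Ld/1B | 3r 2w}
  1. MUL→r5 ⇒ go  {2A/0Mu/2Ld/1B | 1r 1w}
  2. MUL→r4 ⇒ no(FU)  {2A/0Mu/2Ld/1B | 1r 1w}
  3. ALU→r4 ⇒ no(RD_PORT)  {2A/0Mu/2Ld/1B | 1r 1w}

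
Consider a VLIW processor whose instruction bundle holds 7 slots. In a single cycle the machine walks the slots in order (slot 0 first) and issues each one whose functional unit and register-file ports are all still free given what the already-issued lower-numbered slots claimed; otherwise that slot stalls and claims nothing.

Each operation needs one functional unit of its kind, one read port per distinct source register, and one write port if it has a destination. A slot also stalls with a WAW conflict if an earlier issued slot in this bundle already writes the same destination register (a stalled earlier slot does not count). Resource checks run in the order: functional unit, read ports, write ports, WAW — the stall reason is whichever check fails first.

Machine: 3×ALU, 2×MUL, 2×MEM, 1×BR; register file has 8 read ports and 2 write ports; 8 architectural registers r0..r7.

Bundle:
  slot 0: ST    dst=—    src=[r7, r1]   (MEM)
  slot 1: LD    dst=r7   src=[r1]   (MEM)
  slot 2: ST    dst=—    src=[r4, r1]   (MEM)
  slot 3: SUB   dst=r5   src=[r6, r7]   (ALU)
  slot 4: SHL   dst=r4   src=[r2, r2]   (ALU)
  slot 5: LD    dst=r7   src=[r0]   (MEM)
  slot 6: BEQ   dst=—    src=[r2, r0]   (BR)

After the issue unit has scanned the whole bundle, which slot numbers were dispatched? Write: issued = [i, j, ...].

issued = [0, 1, 3, 6]

#0 MEM src=r7,r1 dispatched  <A:3 Mu:2 Ld:1 B:1 rd:6 wr:2>
#1 MEM src=r1 dispatched  <A:3 Mu:2 Ld:0 B:1 rd:5 wr:1>
#2 MEM src=r4,r1 held:FU  <A:3 Mu:2 Ld:0 B:1 rd:5 wr:1>
#3 ALU src=r6,r7 dispatched  <A:2 Mu:2 Ld:0 B:1 rd:3 wr:0>
#4 ALU src=r2,r2 held:WR_PORT  <A:2 Mu:2 Ld:0 B:1 rd:3 wr:0>
#5 MEM src=r0 held:FU  <A:2 Mu:2 Ld:0 B:1 rd:3 wr:0>
#6 BR src=r2,r0 dispatched  <A:2 Mu:2 Ld:0 B:0 rd:1 wr:0>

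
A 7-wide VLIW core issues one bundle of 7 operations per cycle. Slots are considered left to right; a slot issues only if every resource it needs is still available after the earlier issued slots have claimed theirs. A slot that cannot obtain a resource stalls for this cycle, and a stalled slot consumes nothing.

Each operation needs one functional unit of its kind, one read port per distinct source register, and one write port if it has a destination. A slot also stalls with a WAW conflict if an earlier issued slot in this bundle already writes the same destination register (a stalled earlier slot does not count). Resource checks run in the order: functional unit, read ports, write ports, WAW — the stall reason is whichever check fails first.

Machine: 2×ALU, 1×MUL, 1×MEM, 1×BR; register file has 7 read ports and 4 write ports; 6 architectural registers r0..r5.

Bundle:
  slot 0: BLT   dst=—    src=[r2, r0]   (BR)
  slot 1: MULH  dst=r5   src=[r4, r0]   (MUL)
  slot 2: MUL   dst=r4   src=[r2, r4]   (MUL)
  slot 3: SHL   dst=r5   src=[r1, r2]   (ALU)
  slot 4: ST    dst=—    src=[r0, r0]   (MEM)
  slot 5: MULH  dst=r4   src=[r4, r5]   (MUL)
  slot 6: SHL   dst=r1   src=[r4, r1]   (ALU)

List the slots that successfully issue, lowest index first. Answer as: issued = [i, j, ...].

issued = [0, 1, 4, 6]

slot 0 (BR): ISSUE — free A2,Mu1,Ld1,B0 rp5 wp4
slot 1 (MUL): ISSUE — free A2,Mu0,Ld1,B0 rp3 wp3
slot 2 (MUL): stall FU — free A2,Mu0,Ld1,B0 rp3 wp3
slot 3 (ALU): stall WAW — free A2,Mu0,Ld1,B0 rp3 wp3
slot 4 (MEM): ISSUE — free A2,Mu0,Ld0,B0 rp2 wp3
slot 5 (MUL): stall FU — free A2,Mu0,Ld0,B0 rp2 wp3
slot 6 (ALU): ISSUE — free A1,Mu0,Ld0,B0 rp0 wp2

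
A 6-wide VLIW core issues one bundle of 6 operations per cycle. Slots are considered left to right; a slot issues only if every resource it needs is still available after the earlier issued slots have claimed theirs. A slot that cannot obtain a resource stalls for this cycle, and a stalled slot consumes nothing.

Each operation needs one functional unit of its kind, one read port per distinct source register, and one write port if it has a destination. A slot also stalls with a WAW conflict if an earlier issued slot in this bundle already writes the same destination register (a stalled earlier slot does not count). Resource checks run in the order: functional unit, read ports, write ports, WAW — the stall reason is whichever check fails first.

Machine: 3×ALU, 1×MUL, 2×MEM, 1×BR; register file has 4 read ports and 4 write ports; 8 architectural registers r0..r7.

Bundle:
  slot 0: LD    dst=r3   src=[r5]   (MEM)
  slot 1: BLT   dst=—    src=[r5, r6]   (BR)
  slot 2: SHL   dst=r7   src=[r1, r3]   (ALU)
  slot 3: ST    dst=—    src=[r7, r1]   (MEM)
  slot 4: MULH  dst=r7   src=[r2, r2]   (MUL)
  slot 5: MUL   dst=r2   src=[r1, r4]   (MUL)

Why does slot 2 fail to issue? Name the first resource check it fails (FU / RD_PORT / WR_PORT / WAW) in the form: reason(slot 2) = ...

#0 MEM src=r5 dispatched  <A:3 Mu:1 Ld:1 B:1 rd:3 wr:3>
#1 BR src=r5,r6 dispatched  <A:3 Mu:1 Ld:1 B:0 rd:1 wr:3>
#2 ALU src=r1,r3 held:RD_PORT  <A:3 Mu:1 Ld:1 B:0 rd:1 wr:3>
#3 MEM src=r7,r1 held:RD_PORT  <A:3 Mu:1 Ld:1 B:0 rd:1 wr:3>
#4 MUL src=r2,r2 dispatched  <A:3 Mu:0 Ld:1 B:0 rd:0 wr:2>
#5 MUL src=r1,r4 held:FU  <A:3 Mu:0 Ld:1 B:0 rd:0 wr:2>

reason(slot 2) = RD_PORT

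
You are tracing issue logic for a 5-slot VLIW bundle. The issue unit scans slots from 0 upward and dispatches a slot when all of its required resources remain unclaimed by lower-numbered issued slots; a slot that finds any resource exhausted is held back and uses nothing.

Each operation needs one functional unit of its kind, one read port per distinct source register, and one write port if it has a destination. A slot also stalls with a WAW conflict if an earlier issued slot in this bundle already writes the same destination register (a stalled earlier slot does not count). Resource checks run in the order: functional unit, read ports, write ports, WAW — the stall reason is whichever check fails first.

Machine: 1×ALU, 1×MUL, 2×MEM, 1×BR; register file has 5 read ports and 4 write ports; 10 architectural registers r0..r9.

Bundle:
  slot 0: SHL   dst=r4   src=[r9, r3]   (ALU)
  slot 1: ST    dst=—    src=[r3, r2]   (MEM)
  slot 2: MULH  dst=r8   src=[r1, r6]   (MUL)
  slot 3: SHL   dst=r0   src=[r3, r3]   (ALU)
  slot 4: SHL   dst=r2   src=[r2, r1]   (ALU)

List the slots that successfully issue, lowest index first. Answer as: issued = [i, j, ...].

issued = [0, 1]

(0) want 1×ALU +2rd +1wr — yes → AL0|MU1|ME2|BR1|rd3|wr3
(1) want 1×MEM +2rd +0wr — yes → AL0|MU1|ME1|BR1|rd1|wr3
(2) want 1×MUL +2rd +1wr — RD_PORT → AL0|MU1|ME1|BR1|rd1|wr3
(3) want 1×ALU +1rd +1wr — FU → AL0|MU1|ME1|BR1|rd1|wr3
(4) want 1×ALU +2rd +1wr — FU → AL0|MU1|ME1|BR1|rd1|wr3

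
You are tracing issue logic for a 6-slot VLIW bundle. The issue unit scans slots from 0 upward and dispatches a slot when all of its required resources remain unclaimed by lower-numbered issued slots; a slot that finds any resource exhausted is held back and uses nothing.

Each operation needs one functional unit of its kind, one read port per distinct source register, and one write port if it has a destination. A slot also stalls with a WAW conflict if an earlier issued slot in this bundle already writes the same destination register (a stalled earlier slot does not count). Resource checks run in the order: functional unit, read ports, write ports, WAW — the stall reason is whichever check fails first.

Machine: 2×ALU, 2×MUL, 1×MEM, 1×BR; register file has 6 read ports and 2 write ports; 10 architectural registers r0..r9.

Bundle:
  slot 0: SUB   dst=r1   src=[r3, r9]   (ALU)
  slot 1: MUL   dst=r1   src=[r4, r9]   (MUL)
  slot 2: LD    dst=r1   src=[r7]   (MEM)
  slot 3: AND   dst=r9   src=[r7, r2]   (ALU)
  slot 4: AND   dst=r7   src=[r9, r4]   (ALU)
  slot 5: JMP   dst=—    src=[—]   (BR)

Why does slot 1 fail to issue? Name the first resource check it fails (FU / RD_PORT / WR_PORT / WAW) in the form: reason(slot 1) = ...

slot 0 (ALU): ISSUE — free A1,Mu2,Ld1,B1 rp4 wp1
slot 1 (MUL): stall WAW — free A1,Mu2,Ld1,B1 rp4 wp1
slot 2 (MEM): stall WAW — free A1,Mu2,Ld1,B1 rp4 wp1
slot 3 (ALU): ISSUE — free A0,Mu2,Ld1,B1 rp2 wp0
slot 4 (ALU): stall FU — free A0,Mu2,Ld1,B1 rp2 wp0
slot 5 (BR): ISSUE — free A0,Mu2,Ld1,B0 rp2 wp0

reason(slot 1) = WAW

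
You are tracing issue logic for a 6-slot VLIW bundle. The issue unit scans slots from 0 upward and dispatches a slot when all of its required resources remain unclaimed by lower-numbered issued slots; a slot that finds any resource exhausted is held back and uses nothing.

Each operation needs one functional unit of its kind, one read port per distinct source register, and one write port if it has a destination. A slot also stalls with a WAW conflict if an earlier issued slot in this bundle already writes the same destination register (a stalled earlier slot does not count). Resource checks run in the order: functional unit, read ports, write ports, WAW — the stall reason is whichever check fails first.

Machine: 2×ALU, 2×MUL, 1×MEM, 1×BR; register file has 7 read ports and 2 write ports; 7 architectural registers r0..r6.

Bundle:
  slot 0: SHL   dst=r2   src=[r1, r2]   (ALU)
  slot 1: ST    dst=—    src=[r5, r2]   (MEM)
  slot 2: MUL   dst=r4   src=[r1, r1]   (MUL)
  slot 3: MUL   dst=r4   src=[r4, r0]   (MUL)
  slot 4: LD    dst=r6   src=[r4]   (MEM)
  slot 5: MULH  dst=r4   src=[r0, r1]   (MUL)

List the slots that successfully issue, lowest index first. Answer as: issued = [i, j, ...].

  0. ALU→r2 ⇒ go  {1A/2Mu/1Ld/1B | 5r 1w}
  1. MEM ⇒ go  {1A/2Mu/0Ld/1B | 3r 1w}
  2. MUL→r4 ⇒ go  {1A/1Mu/0Ld/1B | 2r 0w}
  3. MUL→r4 ⇒ no(WR_PORT)  {1A/1Mu/0Ld/1B | 2r 0w}
  4. MEM→r6 ⇒ no(FU)  {1A/1Mu/0Ld/1B | 2r 0w}
  5. MUL→r4 ⇒ no(WR_PORT)  {1A/1Mu/0Ld/1B | 2r 0w}

issued = [0, 1, 2]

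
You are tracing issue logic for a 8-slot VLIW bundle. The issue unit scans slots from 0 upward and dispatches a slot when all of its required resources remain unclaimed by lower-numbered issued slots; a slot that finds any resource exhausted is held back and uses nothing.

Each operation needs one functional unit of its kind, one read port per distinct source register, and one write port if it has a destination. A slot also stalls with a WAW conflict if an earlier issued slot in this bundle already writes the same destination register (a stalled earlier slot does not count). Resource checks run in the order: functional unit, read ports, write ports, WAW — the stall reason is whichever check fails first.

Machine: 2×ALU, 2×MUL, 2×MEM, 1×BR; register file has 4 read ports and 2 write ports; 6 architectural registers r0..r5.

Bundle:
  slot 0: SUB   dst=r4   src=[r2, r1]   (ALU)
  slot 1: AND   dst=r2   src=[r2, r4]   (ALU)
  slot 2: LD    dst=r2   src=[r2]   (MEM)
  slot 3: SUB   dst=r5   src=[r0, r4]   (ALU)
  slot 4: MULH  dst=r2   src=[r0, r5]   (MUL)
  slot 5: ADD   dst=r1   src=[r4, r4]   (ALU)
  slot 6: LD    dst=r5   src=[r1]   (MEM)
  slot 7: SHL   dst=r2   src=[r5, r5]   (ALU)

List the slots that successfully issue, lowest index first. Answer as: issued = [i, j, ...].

#0 ALU src=r2,r1 dispatched  <A:1 Mu:2 Ld:2 B:1 rd:2 wr:1>
#1 ALU src=r2,r4 dispatched  <A:0 Mu:2 Ld:2 B:1 rd:0 wr:0>
#2 MEM src=r2 held:RD_PORT  <A:0 Mu:2 Ld:2 B:1 rd:0 wr:0>
#3 ALU src=r0,r4 held:FU  <A:0 Mu:2 Ld:2 B:1 rd:0 wr:0>
#4 MUL src=r0,r5 held:RD_PORT  <A:0 Mu:2 Ld:2 B:1 rd:0 wr:0>
#5 ALU src=r4,r4 held:FU  <A:0 Mu:2 Ld:2 B:1 rd:0 wr:0>
#6 MEM src=r1 held:RD_PORT  <A:0 Mu:2 Ld:2 B:1 rd:0 wr:0>
#7 ALU src=r5,r5 held:FU  <A:0 Mu:2 Ld:2 B:1 rd:0 wr:0>

issued = [0, 1]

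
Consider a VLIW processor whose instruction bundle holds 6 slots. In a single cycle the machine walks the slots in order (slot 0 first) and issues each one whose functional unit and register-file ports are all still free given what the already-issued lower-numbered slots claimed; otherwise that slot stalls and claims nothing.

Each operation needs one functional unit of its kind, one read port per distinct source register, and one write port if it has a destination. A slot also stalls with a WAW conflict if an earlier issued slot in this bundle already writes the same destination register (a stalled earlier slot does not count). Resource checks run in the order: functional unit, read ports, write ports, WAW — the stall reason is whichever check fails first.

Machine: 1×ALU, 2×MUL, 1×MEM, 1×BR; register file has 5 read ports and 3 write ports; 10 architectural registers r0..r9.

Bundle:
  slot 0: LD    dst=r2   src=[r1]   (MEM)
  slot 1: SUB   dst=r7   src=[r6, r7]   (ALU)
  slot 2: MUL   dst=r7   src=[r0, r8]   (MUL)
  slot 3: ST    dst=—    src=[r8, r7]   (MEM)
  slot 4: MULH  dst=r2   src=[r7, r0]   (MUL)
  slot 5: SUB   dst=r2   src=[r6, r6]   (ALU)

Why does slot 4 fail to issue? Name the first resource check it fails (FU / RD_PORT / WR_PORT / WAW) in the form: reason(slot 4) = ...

(0) want 1×MEM +1rd +1wr — yes → AL1|MU2|ME0|BR1|rd4|wr2
(1) want 1×ALU +2rd +1wr — yes → AL0|MU2|ME0|BR1|rd2|wr1
(2) want 1×MUL +2rd +1wr — WAW → AL0|MU2|ME0|BR1|rd2|wr1
(3) want 1×MEM +2rd +0wr — FU → AL0|MU2|ME0|BR1|rd2|wr1
(4) want 1×MUL +2rd +1wr — WAW → AL0|MU2|ME0|BR1|rd2|wr1
(5) want 1×ALU +1rd +1wr — FU → AL0|MU2|ME0|BR1|rd2|wr1

reason(slot 4) = WAW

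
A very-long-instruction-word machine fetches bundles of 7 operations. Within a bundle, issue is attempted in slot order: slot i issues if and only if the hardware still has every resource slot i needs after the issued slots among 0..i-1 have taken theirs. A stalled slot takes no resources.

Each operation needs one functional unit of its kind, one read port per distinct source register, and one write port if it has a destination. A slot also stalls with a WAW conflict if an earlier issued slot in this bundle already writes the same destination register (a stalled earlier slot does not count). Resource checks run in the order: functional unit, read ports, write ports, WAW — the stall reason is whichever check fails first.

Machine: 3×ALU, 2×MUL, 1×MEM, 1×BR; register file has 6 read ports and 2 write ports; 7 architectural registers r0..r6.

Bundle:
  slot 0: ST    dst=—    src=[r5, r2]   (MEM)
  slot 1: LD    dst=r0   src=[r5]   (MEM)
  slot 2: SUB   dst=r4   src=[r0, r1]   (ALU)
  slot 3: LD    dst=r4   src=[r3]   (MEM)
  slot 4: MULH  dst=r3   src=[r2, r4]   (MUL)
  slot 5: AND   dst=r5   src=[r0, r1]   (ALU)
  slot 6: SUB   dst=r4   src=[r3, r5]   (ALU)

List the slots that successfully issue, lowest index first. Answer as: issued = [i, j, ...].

(0) want 1×MEM +2rd +0wr — yes → AL3|MU2|ME0|BR1|rd4|wr2
(1) want 1×MEM +1rd +1wr — FU → AL3|MU2|ME0|BR1|rd4|wr2
(2) want 1×ALU +2rd +1wr — yes → AL2|MU2|ME0|BR1|rd2|wr1
(3) want 1×MEM +1rd +1wr — FU → AL2|MU2|ME0|BR1|rd2|wr1
(4) want 1×MUL +2rd +1wr — yes → AL2|MU1|ME0|BR1|rd0|wr0
(5) want 1×ALU +2rd +1wr — RD_PORT → AL2|MU1|ME0|BR1|rd0|wr0
(6) want 1×ALU +2rd +1wr — RD_PORT → AL2|MU1|ME0|BR1|rd0|wr0

issued = [0, 2, 4]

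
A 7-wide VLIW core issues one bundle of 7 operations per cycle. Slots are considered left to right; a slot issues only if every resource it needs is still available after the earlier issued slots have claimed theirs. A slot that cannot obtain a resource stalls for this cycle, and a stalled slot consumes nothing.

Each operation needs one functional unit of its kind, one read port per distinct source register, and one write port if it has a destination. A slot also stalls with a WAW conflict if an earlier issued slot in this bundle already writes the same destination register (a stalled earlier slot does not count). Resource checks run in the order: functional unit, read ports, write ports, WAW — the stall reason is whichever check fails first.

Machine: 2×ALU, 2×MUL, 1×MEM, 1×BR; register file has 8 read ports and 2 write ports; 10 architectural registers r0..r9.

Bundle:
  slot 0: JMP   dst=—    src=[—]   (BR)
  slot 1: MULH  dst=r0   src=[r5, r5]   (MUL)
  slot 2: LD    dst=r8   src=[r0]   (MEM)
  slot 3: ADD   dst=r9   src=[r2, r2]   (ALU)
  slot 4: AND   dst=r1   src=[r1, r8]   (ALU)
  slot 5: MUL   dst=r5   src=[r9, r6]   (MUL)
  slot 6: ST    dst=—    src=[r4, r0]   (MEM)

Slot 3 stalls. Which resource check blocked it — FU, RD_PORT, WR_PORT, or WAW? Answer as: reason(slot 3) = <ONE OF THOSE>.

reason(slot 3) = WR_PORT

#0 BR src=- dispatched  <A:2 Mu:2 Ld:1 B:0 rd:8 wr:2>
#1 MUL src=r5,r5 dispatched  <A:2 Mu:1 Ld:1 B:0 rd:7 wr:1>
#2 MEM src=r0 dispatched  <A:2 Mu:1 Ld:0 B:0 rd:6 wr:0>
#3 ALU src=r2,r2 held:WR_PORT  <A:2 Mu:1 Ld:0 B:0 rd:6 wr:0>
#4 ALU src=r1,r8 held:WR_PORT  <A:2 Mu:1 Ld:0 B:0 rd:6 wr:0>
#5 MUL src=r9,r6 held:WR_PORT  <A:2 Mu:1 Ld:0 B:0 rd:6 wr:0>
#6 MEM src=r4,r0 held:FU  <A:2 Mu:1 Ld:0 B:0 rd:6 wr:0>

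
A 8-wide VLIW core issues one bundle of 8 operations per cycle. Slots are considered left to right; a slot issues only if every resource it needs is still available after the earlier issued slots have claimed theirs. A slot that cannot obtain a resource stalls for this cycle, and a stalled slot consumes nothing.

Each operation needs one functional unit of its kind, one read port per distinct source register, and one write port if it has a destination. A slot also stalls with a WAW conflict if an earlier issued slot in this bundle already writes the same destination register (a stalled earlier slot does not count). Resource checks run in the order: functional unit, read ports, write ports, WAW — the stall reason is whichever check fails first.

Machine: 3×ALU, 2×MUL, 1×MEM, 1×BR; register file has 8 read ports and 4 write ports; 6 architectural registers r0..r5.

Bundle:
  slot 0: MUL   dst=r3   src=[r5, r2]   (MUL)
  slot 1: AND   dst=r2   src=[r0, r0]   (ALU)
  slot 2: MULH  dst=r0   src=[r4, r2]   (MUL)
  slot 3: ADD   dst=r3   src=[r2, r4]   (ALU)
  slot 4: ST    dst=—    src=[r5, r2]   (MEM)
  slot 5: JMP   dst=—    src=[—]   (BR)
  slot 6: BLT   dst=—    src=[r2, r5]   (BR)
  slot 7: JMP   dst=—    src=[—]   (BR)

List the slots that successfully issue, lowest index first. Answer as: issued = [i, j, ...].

issued = [0, 1, 2, 4, 5]

  0. MUL→r3 ⇒ go  {3A/1Mu/1Ld/1B | 6r 3w}
  1. ALU→r2 ⇒ go  {2A/1Mu/1Ld/1B | 5r 2w}
  2. MUL→r0 ⇒ go  {2A/0Mu/1Ld/1B | 3r 1w}
  3. ALU→r3 ⇒ no(WAW)  {2A/0Mu/1Ld/1B | 3r 1w}
  4. MEM ⇒ go  {2A/0Mu/0Ld/1B | 1r 1w}
  5. BR ⇒ go  {2A/0Mu/0Ld/0B | 1r 1w}
  6. BR ⇒ no(FU)  {2A/0Mu/0Ld/0B | 1r 1w}
  7. BR ⇒ no(FU)  {2A/0Mu/0Ld/0B | 1r 1w}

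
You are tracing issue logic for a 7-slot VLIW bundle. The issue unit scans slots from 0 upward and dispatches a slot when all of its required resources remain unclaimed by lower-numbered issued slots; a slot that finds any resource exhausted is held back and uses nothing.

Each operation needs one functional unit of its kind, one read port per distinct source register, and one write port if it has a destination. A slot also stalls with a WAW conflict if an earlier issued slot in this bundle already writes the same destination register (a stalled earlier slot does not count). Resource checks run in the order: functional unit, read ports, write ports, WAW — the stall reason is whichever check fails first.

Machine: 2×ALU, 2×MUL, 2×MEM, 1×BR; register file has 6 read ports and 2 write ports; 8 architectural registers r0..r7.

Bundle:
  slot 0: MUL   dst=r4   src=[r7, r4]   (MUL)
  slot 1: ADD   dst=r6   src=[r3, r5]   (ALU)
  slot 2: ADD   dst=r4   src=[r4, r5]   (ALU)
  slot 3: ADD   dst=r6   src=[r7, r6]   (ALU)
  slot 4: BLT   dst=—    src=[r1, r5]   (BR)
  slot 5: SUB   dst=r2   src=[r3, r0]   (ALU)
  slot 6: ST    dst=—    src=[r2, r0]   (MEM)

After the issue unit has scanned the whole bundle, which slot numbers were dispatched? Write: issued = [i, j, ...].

  0. MUL→r4 ⇒ go  {2A/1Mu/2Ld/1B | 4r 1w}
  1. ALU→r6 ⇒ go  {1A/1Mu/2Ld/1B | 2r 0w}
  2. ALU→r4 ⇒ no(WR_PORT)  {1A/1Mu/2Ld/1B | 2r 0w}
  3. ALU→r6 ⇒ no(WR_PORT)  {1A/1Mu/2Ld/1B | 2r 0w}
  4. BR ⇒ go  {1A/1Mu/2Ld/0B | 0r 0w}
  5. ALU→r2 ⇒ no(RD_PORT)  {1A/1Mu/2Ld/0B | 0r 0w}
  6. MEM ⇒ no(RD_PORT)  {1A/1Mu/2Ld/0B | 0r 0w}

issued = [0, 1, 4]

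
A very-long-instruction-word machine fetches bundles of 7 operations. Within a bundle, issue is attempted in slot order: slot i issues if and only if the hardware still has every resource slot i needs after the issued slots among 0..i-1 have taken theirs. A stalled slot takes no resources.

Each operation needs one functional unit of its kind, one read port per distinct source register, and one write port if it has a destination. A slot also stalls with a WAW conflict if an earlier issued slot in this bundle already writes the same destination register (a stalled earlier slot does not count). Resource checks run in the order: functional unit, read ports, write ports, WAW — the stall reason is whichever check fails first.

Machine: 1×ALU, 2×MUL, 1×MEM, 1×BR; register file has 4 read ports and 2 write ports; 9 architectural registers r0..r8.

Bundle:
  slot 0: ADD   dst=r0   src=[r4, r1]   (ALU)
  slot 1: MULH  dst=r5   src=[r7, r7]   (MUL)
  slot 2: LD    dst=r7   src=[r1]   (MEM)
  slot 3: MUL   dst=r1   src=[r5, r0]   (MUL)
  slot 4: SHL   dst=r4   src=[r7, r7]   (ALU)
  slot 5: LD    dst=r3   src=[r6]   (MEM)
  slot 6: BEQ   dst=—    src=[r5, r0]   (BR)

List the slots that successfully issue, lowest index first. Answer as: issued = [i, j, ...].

issued = [0, 1]

slot 0 (ALU): ISSUE — free A0,Mu2,Ld1,B1 rp2 wp1
slot 1 (MUL): ISSUE — free A0,Mu1,Ld1,B1 rp1 wp0
slot 2 (MEM): stall WR_PORT — free A0,Mu1,Ld1,B1 rp1 wp0
slot 3 (MUL): stall RD_PORT — free A0,Mu1,Ld1,B1 rp1 wp0
slot 4 (ALU): stall FU — free A0,Mu1,Ld1,B1 rp1 wp0
slot 5 (MEM): stall WR_PORT — free A0,Mu1,Ld1,B1 rp1 wp0
slot 6 (BR): stall RD_PORT — free A0,Mu1,Ld1,B1 rp1 wp0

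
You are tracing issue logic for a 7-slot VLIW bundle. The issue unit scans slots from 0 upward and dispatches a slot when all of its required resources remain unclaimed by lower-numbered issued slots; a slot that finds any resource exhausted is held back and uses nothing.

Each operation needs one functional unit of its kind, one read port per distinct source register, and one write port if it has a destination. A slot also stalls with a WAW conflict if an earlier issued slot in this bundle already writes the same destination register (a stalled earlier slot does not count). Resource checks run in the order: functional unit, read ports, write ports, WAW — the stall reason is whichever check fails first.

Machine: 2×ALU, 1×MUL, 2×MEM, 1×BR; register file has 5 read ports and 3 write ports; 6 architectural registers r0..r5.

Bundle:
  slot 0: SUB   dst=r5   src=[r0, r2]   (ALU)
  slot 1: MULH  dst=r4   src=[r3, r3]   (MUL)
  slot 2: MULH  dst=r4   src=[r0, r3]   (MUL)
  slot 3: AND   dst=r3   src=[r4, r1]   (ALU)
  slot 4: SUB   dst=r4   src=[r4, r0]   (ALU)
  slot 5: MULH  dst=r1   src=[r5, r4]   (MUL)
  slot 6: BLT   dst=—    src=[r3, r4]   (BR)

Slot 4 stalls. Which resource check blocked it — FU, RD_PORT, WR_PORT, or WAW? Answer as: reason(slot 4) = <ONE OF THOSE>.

#0 ALU src=r0,r2 dispatched  <A:1 Mu:1 Ld:2 B:1 rd:3 wr:2>
#1 MUL src=r3,r3 dispatched  <A:1 Mu:0 Ld:2 B:1 rd:2 wr:1>
#2 MUL src=r0,r3 held:FU  <A:1 Mu:0 Ld:2 B:1 rd:2 wr:1>
#3 ALU src=r4,r1 dispatched  <A:0 Mu:0 Ld:2 B:1 rd:0 wr:0>
#4 ALU src=r4,r0 held:FU  <A:0 Mu:0 Ld:2 B:1 rd:0 wr:0>
#5 MUL src=r5,r4 held:FU  <A:0 Mu:0 Ld:2 B:1 rd:0 wr:0>
#6 BR src=r3,r4 held:RD_PORT  <A:0 Mu:0 Ld:2 B:1 rd:0 wr:0>

reason(slot 4) = FU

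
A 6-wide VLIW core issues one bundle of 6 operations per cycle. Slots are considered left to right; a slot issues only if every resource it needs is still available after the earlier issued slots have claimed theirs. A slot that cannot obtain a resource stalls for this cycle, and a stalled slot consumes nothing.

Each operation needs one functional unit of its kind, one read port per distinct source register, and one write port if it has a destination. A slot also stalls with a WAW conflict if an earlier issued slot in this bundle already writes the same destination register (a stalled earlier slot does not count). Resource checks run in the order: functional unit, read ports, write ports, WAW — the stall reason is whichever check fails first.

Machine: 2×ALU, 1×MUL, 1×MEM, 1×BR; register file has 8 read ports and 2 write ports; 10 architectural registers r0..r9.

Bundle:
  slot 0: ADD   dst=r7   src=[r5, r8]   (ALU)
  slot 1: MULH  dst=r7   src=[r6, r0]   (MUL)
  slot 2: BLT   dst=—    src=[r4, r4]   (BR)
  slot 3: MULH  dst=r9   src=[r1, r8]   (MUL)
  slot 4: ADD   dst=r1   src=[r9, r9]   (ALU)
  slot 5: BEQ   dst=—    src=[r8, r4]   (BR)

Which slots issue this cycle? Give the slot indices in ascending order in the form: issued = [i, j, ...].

issued = [0, 2, 3]

[0] ALU needs rd=2 wr=1: ok; after: ALU=1 MUL=1 MEM=1 BR=1, R=6, W=1
[1] MUL needs rd=2 wr=1: WAW; after: ALU=1 MUL=1 MEM=1 BR=1, R=6, W=1
[2] BR needs rd=1 wr=0: ok; after: ALU=1 MUL=1 MEM=1 BR=0, R=5, W=1
[3] MUL needs rd=2 wr=1: ok; after: ALU=1 MUL=0 MEM=1 BR=0, R=3, W=0
[4] ALU needs rd=1 wr=1: WR_PORT; after: ALU=1 MUL=0 MEM=1 BR=0, R=3, W=0
[5] BR needs rd=2 wr=0: FU; after: ALU=1 MUL=0 MEM=1 BR=0, R=3, W=0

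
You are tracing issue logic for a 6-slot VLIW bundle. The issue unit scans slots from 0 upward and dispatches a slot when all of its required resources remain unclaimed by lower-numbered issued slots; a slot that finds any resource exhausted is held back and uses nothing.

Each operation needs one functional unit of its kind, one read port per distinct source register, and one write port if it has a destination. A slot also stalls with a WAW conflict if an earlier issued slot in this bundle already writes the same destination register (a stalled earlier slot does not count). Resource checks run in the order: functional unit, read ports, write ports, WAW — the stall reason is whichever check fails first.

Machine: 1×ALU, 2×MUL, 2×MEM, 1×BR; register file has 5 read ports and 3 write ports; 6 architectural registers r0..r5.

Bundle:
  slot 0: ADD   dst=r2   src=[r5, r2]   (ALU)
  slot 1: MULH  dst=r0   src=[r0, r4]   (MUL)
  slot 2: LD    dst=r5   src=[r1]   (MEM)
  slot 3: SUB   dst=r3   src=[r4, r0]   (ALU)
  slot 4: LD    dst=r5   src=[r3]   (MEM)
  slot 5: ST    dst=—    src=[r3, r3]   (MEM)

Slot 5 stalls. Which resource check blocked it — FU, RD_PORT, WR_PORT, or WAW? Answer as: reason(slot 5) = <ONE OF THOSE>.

reason(slot 5) = RD_PORT

slot 0 (ALU): ISSUE — free A0,Mu2,Ld2,B1 rp3 wp2
slot 1 (MUL): ISSUE — free A0,Mu1,Ld2,B1 rp1 wp1
slot 2 (MEM): ISSUE — free A0,Mu1,Ld1,B1 rp0 wp0
slot 3 (ALU): stall FU — free A0,Mu1,Ld1,B1 rp0 wp0
slot 4 (MEM): stall RD_PORT — free A0,Mu1,Ld1,B1 rp0 wp0
slot 5 (MEM): stall RD_PORT — free A0,Mu1,Ld1,B1 rp0 wp0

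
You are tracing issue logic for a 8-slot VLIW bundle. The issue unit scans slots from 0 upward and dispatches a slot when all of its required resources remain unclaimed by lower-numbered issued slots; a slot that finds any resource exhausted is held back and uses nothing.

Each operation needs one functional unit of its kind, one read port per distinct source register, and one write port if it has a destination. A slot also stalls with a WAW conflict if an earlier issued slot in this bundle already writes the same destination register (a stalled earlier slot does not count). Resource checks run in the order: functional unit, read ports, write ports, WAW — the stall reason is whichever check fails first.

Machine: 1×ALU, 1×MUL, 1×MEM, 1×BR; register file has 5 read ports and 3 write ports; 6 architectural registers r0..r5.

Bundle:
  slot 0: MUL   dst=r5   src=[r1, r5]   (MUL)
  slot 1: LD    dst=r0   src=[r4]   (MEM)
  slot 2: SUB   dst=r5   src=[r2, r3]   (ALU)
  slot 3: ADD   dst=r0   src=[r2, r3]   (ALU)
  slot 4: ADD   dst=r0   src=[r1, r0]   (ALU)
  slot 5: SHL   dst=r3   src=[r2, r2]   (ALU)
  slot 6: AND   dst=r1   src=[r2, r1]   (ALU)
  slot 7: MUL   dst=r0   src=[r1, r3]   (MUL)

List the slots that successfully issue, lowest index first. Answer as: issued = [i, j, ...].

issued = [0, 1, 5]

  0. MUL→r5 ⇒ go  {1A/0Mu/1Ld/1B | 3r 2w}
  1. MEM→r0 ⇒ go  {1A/0Mu/0Ld/1B | 2r 1w}
  2. ALU→r5 ⇒ no(WAW)  {1A/0Mu/0Ld/1B | 2r 1w}
  3. ALU→r0 ⇒ no(WAW)  {1A/0Mu/0Ld/1B | 2r 1w}
  4. ALU→r0 ⇒ no(WAW)  {1A/0Mu/0Ld/1B | 2r 1w}
  5. ALU→r3 ⇒ go  {0A/0Mu/0Ld/1B | 1r 0w}
  6. ALU→r1 ⇒ no(FU)  {0A/0Mu/0Ld/1B | 1r 0w}
  7. MUL→r0 ⇒ no(FU)  {0A/0Mu/0Ld/1B | 1r 0w}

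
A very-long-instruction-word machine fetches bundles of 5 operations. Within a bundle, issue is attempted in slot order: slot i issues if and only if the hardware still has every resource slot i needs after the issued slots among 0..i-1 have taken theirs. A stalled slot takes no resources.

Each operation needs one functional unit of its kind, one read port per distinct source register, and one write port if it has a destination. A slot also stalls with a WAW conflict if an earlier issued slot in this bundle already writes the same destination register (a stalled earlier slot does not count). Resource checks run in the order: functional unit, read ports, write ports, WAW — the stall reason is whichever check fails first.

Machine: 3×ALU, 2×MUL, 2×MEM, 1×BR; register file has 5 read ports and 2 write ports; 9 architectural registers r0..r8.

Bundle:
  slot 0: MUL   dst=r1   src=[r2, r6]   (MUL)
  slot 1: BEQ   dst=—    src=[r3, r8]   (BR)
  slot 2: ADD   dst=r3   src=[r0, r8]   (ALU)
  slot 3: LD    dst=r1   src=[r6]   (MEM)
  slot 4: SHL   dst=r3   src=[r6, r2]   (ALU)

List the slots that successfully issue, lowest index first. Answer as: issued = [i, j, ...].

slot 0 (MUL): ISSUE — free A3,Mu1,Ld2,B1 rp3 wp1
slot 1 (BR): ISSUE — free A3,Mu1,Ld2,B0 rp1 wp1
slot 2 (ALU): stall RD_PORT — free A3,Mu1,Ld2,B0 rp1 wp1
slot 3 (MEM): stall WAW — free A3,Mu1,Ld2,B0 rp1 wp1
slot 4 (ALU): stall RD_PORT — free A3,Mu1,Ld2,B0 rp1 wp1

issued = [0, 1]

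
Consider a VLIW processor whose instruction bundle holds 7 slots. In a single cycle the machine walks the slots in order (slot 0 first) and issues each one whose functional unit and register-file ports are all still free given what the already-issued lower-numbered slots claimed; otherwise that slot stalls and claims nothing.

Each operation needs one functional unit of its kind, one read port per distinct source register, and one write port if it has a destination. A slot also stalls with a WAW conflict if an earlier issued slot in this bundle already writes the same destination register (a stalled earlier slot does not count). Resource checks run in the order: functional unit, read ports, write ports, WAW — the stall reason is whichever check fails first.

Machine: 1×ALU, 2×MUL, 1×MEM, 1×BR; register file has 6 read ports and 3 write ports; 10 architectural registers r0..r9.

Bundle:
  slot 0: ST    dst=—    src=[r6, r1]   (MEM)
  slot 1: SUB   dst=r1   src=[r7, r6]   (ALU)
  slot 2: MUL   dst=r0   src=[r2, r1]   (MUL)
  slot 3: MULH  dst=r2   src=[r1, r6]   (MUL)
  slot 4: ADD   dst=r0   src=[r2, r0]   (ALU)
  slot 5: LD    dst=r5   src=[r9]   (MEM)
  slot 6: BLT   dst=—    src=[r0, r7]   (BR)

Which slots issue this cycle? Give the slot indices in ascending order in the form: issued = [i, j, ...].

issued = [0, 1, 2]

(0) want 1×MEM +2rd +0wr — yes → AL1|MU2|ME0|BR1|rd4|wr3
(1) want 1×ALU +2rd +1wr — yes → AL0|MU2|ME0|BR1|rd2|wr2
(2) want 1×MUL +2rd +1wr — yes → AL0|MU1|ME0|BR1|rd0|wr1
(3) want 1×MUL +2rd +1wr — RD_PORT → AL0|MU1|ME0|BR1|rd0|wr1
(4) want 1×ALU +2rd +1wr — FU → AL0|MU1|ME0|BR1|rd0|wr1
(5) want 1×MEM +1rd +1wr — FU → AL0|MU1|ME0|BR1|rd0|wr1
(6) want 1×BR +2rd +0wr — RD_PORT → AL0|MU1|ME0|BR1|rd0|wr1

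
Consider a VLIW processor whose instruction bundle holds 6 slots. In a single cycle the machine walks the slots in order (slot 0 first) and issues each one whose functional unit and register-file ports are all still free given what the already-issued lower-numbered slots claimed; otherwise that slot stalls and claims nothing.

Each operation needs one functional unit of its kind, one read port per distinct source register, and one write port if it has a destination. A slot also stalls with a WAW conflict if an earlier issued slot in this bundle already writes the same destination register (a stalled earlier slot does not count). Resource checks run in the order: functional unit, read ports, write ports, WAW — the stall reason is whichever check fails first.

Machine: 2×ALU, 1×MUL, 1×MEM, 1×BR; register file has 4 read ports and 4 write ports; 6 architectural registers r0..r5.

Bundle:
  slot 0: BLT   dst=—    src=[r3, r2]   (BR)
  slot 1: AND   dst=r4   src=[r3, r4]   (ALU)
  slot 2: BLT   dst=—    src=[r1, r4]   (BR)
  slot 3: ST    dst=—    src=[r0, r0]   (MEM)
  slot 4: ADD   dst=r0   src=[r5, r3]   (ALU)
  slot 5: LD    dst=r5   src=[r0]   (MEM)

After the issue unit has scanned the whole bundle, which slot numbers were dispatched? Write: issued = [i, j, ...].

issued = [0, 1]

(0) want 1×BR +2rd +0wr — yes → AL2|MU1|ME1|BR0|rd2|wr4
(1) want 1×ALU +2rd +1wr — yes → AL1|MU1|ME1|BR0|rd0|wr3
(2) want 1×BR +2rd +0wr — FU → AL1|MU1|ME1|BR0|rd0|wr3
(3) want 1×MEM +1rd +0wr — RD_PORT → AL1|MU1|ME1|BR0|rd0|wr3
(4) want 1×ALU +2rd +1wr — RD_PORT → AL1|MU1|ME1|BR0|rd0|wr3
(5) want 1×MEM +1rd +1wr — RD_PORT → AL1|MU1|ME1|BR0|rd0|wr3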